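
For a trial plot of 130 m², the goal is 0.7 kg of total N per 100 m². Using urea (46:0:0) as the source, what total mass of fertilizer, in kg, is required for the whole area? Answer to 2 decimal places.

Product per 100 m² = 0.7 / 46% = 1.52174 kg.
Total product = 1.52174 × 130 / 100 = 1.97826 kg.

1.98 kg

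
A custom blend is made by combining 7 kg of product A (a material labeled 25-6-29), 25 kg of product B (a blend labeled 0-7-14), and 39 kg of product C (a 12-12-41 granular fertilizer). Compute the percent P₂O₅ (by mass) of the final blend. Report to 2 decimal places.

Total mass = 7 + 25 + 39 = 71 kg.
P₂O₅ mass = 6%×7 + 7%×25 + 12%×39 = 6.85 kg.
% P₂O₅ = 6.85 / 71 = 9.64789%.

9.65% P₂O₅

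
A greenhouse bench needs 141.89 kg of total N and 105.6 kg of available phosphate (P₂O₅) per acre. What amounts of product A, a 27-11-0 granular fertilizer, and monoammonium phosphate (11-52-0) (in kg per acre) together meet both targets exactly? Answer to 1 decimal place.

Let a = kg of product A, b = kg of monoammonium phosphate (per acre).
N: 0.27·a + 0.11·b = 141.89
P₂O₅: 0.11·a + 0.52·b = 105.6
From row1: a = (141.89 − 0.11·b) / 0.27.
Into row2: 0.11·(141.89 − 0.11·b)/0.27 + 0.52·b = 105.6 → b = 100.578, a = 484.542.

484.5 kg product A, 100.6 kg monoammonium phosphate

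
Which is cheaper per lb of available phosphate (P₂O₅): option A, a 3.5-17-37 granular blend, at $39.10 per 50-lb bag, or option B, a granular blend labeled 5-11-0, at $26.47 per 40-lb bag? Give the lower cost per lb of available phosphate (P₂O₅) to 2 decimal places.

option A: P₂O₅ per bag = 50 × 17% = 8.5 lb; cost = 39.10 / 8.5 = $4.6000/lb P₂O₅.
option B: P₂O₅ per bag = 40 × 11% = 4.4 lb; cost = 26.47 / 4.4 = $6.0159/lb P₂O₅.
option A is cheaper.

$4.60 per lb P₂O₅ (option A)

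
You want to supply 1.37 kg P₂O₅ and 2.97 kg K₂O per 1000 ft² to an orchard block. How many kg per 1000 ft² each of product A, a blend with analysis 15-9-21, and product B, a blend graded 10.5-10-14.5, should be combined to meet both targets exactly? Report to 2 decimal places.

12.37 kg product A, 2.57 kg product B

Let a = kg of product A, b = kg of product B (per 1000 ft²).
P₂O₅: 0.09·a + 0.1·b = 1.37
K₂O: 0.21·a + 0.145·b = 2.97
Eliminate b: (row1) − 0.1/0.145·(row2) → -0.0548276·a = -0.678276, so a = 12.3711.
Then b = (2.97 − 0.21·12.3711) / 0.145 = 2.56604.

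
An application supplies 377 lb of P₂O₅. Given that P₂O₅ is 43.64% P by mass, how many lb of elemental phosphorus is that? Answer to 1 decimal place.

164.5 lb P

P = 377 × 0.4364 = 164.523 lb.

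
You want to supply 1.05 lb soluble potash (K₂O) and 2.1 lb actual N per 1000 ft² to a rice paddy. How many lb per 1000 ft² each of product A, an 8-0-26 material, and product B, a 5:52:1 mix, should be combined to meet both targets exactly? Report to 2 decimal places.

Let a = lb of product A, b = lb of product B (per 1000 ft²).
K₂O: 0.26·a + 0.01·b = 1.05
N: 0.08·a + 0.05·b = 2.1
Eliminate a: (row1) − 0.26/0.08·(row2) → -0.1525·b = -5.775, so b = 37.8689.
Back-substitute: a = (1.05 − 0.01·37.8689) / 0.26 = 2.58197.

2.58 lb product A, 37.87 lb product B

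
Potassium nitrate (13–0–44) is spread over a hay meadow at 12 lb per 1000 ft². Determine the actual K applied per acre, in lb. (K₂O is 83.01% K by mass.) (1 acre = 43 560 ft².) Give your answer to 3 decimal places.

190.920 lb K per acre

K₂O per 1000 ft² = 12 × 44% = 5.28 lb.
Elemental K = 5.28 × 0.8301 = 4.38293 lb per 1000 ft².
Convert to per acre: 4.38293 × 43.56 = 190.9203 lb.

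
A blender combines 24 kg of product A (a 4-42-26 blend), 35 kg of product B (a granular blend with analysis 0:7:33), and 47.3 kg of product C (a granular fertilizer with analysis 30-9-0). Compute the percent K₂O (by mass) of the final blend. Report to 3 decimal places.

16.736% K₂O

Total mass = 24 + 35 + 47.3 = 106.3 kg.
K₂O mass = 26%×24 + 33%×35 + 0%×47.3 = 17.79 kg.
% K₂O = 17.79 / 106.3 = 16.7357%.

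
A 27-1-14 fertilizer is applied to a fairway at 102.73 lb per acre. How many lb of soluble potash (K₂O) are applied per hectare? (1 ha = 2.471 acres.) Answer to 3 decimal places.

35.538 lb K₂O per hectare

K₂O per acre = 102.73 × 14% = 14.3822 lb.
Convert to per hectare: 14.3822 × 2.471 = 35.5384 lb.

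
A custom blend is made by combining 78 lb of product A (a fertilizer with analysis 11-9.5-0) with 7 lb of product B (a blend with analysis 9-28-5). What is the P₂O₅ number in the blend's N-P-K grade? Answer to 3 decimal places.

Total mass = 78 + 7 = 85 lb.
P₂O₅ mass = 9.5%×78 + 28%×7 = 9.37 lb.
% P₂O₅ = 9.37 / 85 = 11.0235%.

11.024% P₂O₅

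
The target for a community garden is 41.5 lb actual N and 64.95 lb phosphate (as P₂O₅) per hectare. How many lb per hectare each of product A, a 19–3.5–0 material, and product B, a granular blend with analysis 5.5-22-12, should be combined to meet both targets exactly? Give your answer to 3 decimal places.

139.379 lb product A, 273.053 lb product B

Per-hectare balance (a = product A, b = product B):
N: 0.19·a + 0.055·b = 41.5
P₂O₅: 0.035·a + 0.22·b = 64.95
From row1: a = (41.5 − 0.055·b) / 0.19.
Into row2: 0.035·(41.5 − 0.055·b)/0.19 + 0.22·b = 64.95 → b = 273.0533, a = 139.3793.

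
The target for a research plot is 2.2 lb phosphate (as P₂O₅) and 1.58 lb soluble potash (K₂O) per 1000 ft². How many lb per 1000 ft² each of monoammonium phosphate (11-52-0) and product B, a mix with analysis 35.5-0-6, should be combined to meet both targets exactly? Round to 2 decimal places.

4.23 lb monoammonium phosphate, 26.33 lb product B

With a, b = lb per 1000 ft² of monoammonium phosphate and product B:
P₂O₅: 0.52·a + 0·b = 2.2
K₂O: 0·a + 0.06·b = 1.58
Solving simultaneously: a = 4.23077, b = 26.3333.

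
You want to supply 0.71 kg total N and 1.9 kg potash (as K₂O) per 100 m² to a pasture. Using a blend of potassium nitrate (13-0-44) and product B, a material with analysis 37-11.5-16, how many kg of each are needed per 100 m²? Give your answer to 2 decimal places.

4.15 kg potassium nitrate, 0.46 kg product B

Per-100 m² balance (a = potassium nitrate, b = product B):
N: 0.13·a + 0.37·b = 0.71
K₂O: 0.44·a + 0.16·b = 1.9
Eliminate a: (row1) − 0.13/0.44·(row2) → 0.322727·b = 0.148636, so b = 0.460563.
Back-substitute: a = (0.71 − 0.37·0.460563) / 0.13 = 4.1507.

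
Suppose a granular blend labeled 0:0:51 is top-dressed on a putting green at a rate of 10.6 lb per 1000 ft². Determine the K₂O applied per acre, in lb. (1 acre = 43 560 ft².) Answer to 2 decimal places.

235.49 lb K₂O per acre

K₂O per 1000 ft² = 10.6 × 51% = 5.406 lb.
Convert to per acre: 5.406 × 43.56 = 235.485 lb.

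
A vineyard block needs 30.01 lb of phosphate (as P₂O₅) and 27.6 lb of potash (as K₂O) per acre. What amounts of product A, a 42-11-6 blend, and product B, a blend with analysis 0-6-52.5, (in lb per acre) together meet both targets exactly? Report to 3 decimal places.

260.374 lb product A, 22.814 lb product B

Let a = lb of product A, b = lb of product B (per acre).
P₂O₅: 0.11·a + 0.06·b = 30.01
K₂O: 0.06·a + 0.525·b = 27.6
Eliminate a: (row1) − 0.11/0.06·(row2) → -0.9025·b = -20.59, so b = 22.8144.
Back-substitute: a = (30.01 − 0.06·22.8144) / 0.11 = 260.37396.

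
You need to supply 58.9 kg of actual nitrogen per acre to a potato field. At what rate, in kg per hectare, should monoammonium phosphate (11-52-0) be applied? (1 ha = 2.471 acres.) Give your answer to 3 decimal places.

1323.108 kg of product per hectare

Product per acre = 58.9 / 11% = 535.455 kg.
Convert to per hectare: 535.455 × 2.471 = 1323.1082 kg.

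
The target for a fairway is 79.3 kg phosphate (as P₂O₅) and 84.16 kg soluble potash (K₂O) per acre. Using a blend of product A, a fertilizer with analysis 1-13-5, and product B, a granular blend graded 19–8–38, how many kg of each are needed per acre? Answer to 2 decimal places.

515.44 kg product A, 153.65 kg product B

Per-acre balance (a = product A, b = product B):
P₂O₅: 0.13·a + 0.08·b = 79.3
K₂O: 0.05·a + 0.38·b = 84.16
Eliminate a: (row1) − 0.13/0.05·(row2) → -0.908·b = -139.516, so b = 153.652.
Back-substitute: a = (79.3 − 0.08·153.652) / 0.13 = 515.4449.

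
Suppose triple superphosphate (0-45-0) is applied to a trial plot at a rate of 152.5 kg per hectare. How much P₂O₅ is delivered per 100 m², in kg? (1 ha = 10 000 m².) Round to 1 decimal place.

0.7 kg P₂O₅ per hundred sq m

P₂O₅ per hectare = 152.5 × 45% = 68.625 kg.
Convert to per 100 m²: 68.625 × 0.01 = 0.68625 kg.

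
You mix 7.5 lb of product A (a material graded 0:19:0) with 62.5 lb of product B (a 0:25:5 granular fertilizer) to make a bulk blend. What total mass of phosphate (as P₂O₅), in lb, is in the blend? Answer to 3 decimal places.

17.050 lb P₂O₅

P₂O₅ mass = 19%×7.5 + 25%×62.5 = 17.05 lb.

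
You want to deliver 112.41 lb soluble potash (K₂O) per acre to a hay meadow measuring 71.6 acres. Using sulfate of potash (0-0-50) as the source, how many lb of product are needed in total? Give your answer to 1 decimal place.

16097.1 lb

Product per acre = 112.41 / 50% = 224.82 lb.
Total product = 224.82 × 71.6 = 16097.11 lb.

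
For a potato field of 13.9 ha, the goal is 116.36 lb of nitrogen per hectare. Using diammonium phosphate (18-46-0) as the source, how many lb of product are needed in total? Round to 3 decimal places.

Product per hectare = 116.36 / 18% = 646.444 lb.
Total product = 646.444 × 13.9 = 8985.5778 lb.

8985.578 lb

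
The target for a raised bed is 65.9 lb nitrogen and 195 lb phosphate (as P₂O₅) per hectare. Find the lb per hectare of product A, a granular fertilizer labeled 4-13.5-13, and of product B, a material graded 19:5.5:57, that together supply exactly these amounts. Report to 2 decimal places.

1425.39 lb product A, 46.76 lb product B

With a, b = lb per hectare of product A and product B:
N: 0.04·a + 0.19·b = 65.9
P₂O₅: 0.135·a + 0.055·b = 195
Eliminate b: (row1) − 0.19/0.055·(row2) → -0.426364·a = -607.736, so a = 1425.394.
Then b = (195 − 0.135·1425.394) / 0.055 = 46.7591.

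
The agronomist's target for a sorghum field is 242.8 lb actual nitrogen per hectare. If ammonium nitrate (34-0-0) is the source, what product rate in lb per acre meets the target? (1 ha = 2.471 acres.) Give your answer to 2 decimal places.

289.00 lb of product per acre

Product per hectare = 242.8 / 34% = 714.118 lb.
Convert to per acre: 714.118 × 0.404694 = 288.999 lb.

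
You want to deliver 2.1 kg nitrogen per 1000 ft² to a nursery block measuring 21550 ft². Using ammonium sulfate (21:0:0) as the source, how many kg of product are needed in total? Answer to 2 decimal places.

Product per 1000 ft² = 2.1 / 21% = 10 kg.
Total product = 10 × 21550 / 1000 = 215.5 kg.

215.50 kg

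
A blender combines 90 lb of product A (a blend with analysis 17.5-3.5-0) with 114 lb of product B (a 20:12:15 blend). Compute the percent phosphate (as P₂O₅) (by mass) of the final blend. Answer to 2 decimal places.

8.25% P₂O₅

Total mass = 90 + 114 = 204 lb.
P₂O₅ mass = 3.5%×90 + 12%×114 = 16.83 lb.
% P₂O₅ = 16.83 / 204 = 8.25%.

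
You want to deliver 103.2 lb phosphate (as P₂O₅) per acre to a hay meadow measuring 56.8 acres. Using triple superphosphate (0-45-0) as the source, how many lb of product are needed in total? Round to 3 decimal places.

13026.133 lb

Product per acre = 103.2 / 45% = 229.333 lb.
Total product = 229.333 × 56.8 = 13026.1333 lb.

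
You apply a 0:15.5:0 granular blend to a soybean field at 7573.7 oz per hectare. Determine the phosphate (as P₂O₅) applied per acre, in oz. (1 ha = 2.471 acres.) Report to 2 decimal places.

475.08 oz P₂O₅ per acre

P₂O₅ per hectare = 7573.7 × 15.5% = 1173.92 oz.
Convert to per acre: 1173.92 × 0.404694 = 475.0803 oz.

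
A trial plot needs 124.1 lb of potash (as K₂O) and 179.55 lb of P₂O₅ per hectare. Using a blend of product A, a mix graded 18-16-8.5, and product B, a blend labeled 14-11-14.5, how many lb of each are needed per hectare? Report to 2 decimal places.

With a, b = lb per hectare of product A and product B:
K₂O: 0.085·a + 0.145·b = 124.1
P₂O₅: 0.16·a + 0.11·b = 179.55
Eliminate a: (row1) − 0.085/0.16·(row2) → 0.0865625·b = 28.7141, so b = 331.7148.
Back-substitute: a = (124.1 − 0.145·331.7148) / 0.085 = 894.134.

894.13 lb product A, 331.71 lb product B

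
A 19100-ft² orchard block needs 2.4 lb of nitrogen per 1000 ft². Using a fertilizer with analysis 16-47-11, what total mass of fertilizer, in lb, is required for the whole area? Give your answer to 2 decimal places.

Product per 1000 ft² = 2.4 / 16% = 15 lb.
Total product = 15 × 19100 / 1000 = 286.5 lb.

286.50 lb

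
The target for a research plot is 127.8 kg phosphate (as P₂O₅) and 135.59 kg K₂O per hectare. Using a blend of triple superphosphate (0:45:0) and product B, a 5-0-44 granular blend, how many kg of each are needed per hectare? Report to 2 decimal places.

Per-hectare balance (a = triple superphosphate, b = product B):
P₂O₅: 0.45·a + 0·b = 127.8
K₂O: 0·a + 0.44·b = 135.59
Solving simultaneously: a = 284, b = 308.159.

284.00 kg triple superphosphate, 308.16 kg product B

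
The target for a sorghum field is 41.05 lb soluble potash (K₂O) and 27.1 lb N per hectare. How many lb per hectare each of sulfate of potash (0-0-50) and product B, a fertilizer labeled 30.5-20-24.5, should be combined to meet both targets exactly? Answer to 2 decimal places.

With a, b = lb per hectare of sulfate of potash and product B:
K₂O: 0.5·a + 0.245·b = 41.05
N: 0·a + 0.305·b = 27.1
Solving simultaneously: a = 38.5623, b = 88.8525.

38.56 lb sulfate of potash, 88.85 lb product B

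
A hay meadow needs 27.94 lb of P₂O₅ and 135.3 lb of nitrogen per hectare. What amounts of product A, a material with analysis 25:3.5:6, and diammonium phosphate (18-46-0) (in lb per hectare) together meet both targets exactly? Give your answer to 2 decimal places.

With a, b = lb per hectare of product A and diammonium phosphate:
P₂O₅: 0.035·a + 0.46·b = 27.94
N: 0.25·a + 0.18·b = 135.3
Eliminate b: (row1) − 0.46/0.18·(row2) → -0.603889·a = -317.827, so a = 526.2999.
Then b = (135.3 − 0.25·526.2999) / 0.18 = 20.6946.

526.30 lb product A, 20.69 lb diammonium phosphate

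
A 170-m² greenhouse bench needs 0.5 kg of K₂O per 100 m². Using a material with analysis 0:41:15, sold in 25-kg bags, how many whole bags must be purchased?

Product per 100 m² = 0.5 / 15% = 3.33333 kg.
Total product = 3.33333 × 170 / 100 = 5.66667 kg.
Bags = ⌈5.66667 / 25⌉ = 1.

1 bags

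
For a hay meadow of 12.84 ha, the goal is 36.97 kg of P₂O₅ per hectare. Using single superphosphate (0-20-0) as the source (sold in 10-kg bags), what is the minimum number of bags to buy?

Product per hectare = 36.97 / 20% = 184.85 kg.
Total product = 184.85 × 12.84 = 2373.47 kg.
Bags = ⌈2373.47 / 10⌉ = 238.

238 bags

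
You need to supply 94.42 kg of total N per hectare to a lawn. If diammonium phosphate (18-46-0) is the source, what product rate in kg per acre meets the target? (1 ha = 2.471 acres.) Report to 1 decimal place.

Product per hectare = 94.42 / 18% = 524.556 kg.
Convert to per acre: 524.556 × 0.404694 = 212.285 kg.

212.3 kg of product per acre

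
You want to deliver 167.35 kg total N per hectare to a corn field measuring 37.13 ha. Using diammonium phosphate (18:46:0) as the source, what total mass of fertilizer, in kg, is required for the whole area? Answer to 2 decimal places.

34520.59 kg

Product per hectare = 167.35 / 18% = 929.722 kg.
Total product = 929.722 × 37.13 = 34520.586 kg.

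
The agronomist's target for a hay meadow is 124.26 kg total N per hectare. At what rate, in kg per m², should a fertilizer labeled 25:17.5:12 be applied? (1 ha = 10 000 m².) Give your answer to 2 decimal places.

0.05 kg of product per sq m

Product per hectare = 124.26 / 25% = 497.04 kg.
Convert to per m²: 497.04 × 0.0001 = 0.049704 kg.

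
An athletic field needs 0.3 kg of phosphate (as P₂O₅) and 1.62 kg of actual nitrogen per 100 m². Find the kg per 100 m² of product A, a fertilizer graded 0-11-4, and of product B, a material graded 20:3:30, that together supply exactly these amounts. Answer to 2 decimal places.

0.52 kg product A, 8.10 kg product B

With a, b = kg per 100 m² of product A and product B:
P₂O₅: 0.11·a + 0.03·b = 0.3
N: 0·a + 0.2·b = 1.62
Solving simultaneously: a = 0.518182, b = 8.1.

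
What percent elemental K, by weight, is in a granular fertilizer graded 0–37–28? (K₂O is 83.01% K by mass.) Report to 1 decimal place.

%K = 28 × 0.8301 = 23.2428%.

23.2% K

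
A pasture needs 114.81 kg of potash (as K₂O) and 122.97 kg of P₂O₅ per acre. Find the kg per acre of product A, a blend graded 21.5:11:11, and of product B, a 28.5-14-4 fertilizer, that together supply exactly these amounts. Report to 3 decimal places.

Let a = kg of product A, b = kg of product B (per acre).
K₂O: 0.11·a + 0.04·b = 114.81
P₂O₅: 0.11·a + 0.14·b = 122.97
From row1: a = (114.81 − 0.04·b) / 0.11.
Into row2: 0.11·(114.81 − 0.04·b)/0.11 + 0.14·b = 122.97 → b = 81.6, a = 1014.0545.

1014.055 kg product A, 81.600 kg product B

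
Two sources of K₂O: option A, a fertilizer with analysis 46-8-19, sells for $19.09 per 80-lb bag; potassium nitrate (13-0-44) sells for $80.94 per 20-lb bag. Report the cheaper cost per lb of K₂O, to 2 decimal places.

option A: K₂O per bag = 80 × 19% = 15.2 lb; cost = 19.09 / 15.2 = $1.2559/lb K₂O.
potassium nitrate: K₂O per bag = 20 × 44% = 8.8 lb; cost = 80.94 / 8.8 = $9.1977/lb K₂O.
option A is cheaper.

$1.26 per lb K₂O (option A)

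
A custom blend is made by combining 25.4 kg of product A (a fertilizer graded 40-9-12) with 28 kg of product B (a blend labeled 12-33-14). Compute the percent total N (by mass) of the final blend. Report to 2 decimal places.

Total mass = 25.4 + 28 = 53.4 kg.
N mass = 40%×25.4 + 12%×28 = 13.52 kg.
% N = 13.52 / 53.4 = 25.3184%.

25.32% N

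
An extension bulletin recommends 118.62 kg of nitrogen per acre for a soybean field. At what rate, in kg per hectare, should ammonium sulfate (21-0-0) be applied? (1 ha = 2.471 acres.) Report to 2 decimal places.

Product per acre = 118.62 / 21% = 564.857 kg.
Convert to per hectare: 564.857 × 2.471 = 1395.762 kg.

1395.76 kg of product per hectare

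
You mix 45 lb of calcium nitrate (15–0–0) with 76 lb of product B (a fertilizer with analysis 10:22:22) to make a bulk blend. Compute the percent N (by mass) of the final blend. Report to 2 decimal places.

Total mass = 45 + 76 = 121 lb.
N mass = 15%×45 + 10%×76 = 14.35 lb.
% N = 14.35 / 121 = 11.8595%.

11.86% N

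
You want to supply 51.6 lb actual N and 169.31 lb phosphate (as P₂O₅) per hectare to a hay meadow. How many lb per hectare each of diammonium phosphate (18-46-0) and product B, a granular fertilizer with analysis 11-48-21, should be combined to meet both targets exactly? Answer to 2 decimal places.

171.62 lb diammonium phosphate, 188.26 lb product B

Let a = lb of diammonium phosphate, b = lb of product B (per hectare).
N: 0.18·a + 0.11·b = 51.6
P₂O₅: 0.46·a + 0.48·b = 169.31
From row1: a = (51.6 − 0.11·b) / 0.18.
Into row2: 0.46·(51.6 − 0.11·b)/0.18 + 0.48·b = 169.31 → b = 188.263, a = 171.617.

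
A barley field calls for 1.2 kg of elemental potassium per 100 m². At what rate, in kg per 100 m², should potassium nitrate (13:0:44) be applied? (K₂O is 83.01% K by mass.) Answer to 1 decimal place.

3.3 kg of product per hundred sq m

As K₂O: 1.2 / 0.8301 = 1.44561 kg per 100 m².
Product per 100 m² = 1.44561 / 44% = 3.28547 kg.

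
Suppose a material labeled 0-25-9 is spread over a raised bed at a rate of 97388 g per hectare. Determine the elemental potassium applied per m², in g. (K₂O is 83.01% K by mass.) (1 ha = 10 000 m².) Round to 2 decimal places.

0.73 g K per sq m

K₂O per hectare = 97388 × 9% = 8764.92 g.
Elemental K = 8764.92 × 0.8301 = 7275.76 g per hectare.
Convert to per m²: 7275.76 × 0.0001 = 0.727576 g.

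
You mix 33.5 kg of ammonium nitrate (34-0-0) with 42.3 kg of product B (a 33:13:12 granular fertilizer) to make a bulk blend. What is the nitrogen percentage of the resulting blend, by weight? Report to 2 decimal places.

33.44% N

Total mass = 33.5 + 42.3 = 75.8 kg.
N mass = 34%×33.5 + 33%×42.3 = 25.349 kg.
% N = 25.349 / 75.8 = 33.442%.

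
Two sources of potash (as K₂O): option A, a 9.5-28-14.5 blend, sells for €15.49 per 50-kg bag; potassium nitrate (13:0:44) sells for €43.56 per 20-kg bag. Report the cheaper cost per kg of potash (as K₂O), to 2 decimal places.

option A: K₂O per bag = 50 × 14.5% = 7.25 kg; cost = 15.49 / 7.25 = €2.1366/kg K₂O.
potassium nitrate: K₂O per bag = 20 × 44% = 8.8 kg; cost = 43.56 / 8.8 = €4.9500/kg K₂O.
option A is cheaper.

€2.14 per kg K₂O (option A)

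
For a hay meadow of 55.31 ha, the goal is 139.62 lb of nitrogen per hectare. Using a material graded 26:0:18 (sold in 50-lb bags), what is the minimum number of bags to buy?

595 bags

Product per hectare = 139.62 / 26% = 537 lb.
Total product = 537 × 55.31 = 29701.5 lb.
Bags = ⌈29701.5 / 50⌉ = 595.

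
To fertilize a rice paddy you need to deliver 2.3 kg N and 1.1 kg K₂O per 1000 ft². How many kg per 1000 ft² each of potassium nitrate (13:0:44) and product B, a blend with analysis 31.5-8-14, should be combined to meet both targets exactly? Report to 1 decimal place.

0.2 kg potassium nitrate, 7.2 kg product B

Per-1000 ft² balance (a = potassium nitrate, b = product B):
N: 0.13·a + 0.315·b = 2.3
K₂O: 0.44·a + 0.14·b = 1.1
Eliminate a: (row1) − 0.13/0.44·(row2) → 0.273636·b = 1.975, so b = 7.21761.
Back-substitute: a = (2.3 − 0.315·7.21761) / 0.13 = 0.203488.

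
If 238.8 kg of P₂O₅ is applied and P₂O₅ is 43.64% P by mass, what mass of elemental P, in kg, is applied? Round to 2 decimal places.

104.21 kg P

P = 238.8 × 0.4364 = 104.212 kg.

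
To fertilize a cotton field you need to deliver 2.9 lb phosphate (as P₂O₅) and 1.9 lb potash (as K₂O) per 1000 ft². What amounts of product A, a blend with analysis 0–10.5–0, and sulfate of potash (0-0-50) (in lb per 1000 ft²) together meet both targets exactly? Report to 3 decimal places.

Per-1000 ft² balance (a = product A, b = sulfate of potash):
P₂O₅: 0.105·a + 0·b = 2.9
K₂O: 0·a + 0.5·b = 1.9
Solving simultaneously: a = 27.61905, b = 3.8.

27.619 lb product A, 3.800 lb sulfate of potash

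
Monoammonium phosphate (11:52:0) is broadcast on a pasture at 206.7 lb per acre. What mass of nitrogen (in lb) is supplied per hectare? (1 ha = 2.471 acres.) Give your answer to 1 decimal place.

56.2 lb N per hectare

nitrogen per acre = 206.7 × 11% = 22.737 lb.
Convert to per hectare: 22.737 × 2.471 = 56.1831 lb.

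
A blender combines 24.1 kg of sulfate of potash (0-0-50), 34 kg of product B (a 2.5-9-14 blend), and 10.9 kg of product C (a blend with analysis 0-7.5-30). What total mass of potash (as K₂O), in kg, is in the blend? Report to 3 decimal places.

20.080 kg K₂O

K₂O mass = 50%×24.1 + 14%×34 + 30%×10.9 = 20.08 kg.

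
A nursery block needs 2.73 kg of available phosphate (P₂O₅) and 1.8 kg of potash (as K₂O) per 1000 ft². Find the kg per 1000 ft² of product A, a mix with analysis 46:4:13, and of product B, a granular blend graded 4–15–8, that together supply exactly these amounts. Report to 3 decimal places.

Let a = kg of product A, b = kg of product B (per 1000 ft²).
P₂O₅: 0.04·a + 0.15·b = 2.73
K₂O: 0.13·a + 0.08·b = 1.8
Eliminate b: (row1) − 0.15/0.08·(row2) → -0.20375·a = -0.645, so a = 3.16564.
Then b = (1.8 − 0.13·3.16564) / 0.08 = 17.3558.

3.166 kg product A, 17.356 kg product B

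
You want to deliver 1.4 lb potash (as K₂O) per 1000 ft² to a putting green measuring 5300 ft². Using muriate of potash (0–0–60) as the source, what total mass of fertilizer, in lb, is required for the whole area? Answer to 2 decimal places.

12.37 lb

Product per 1000 ft² = 1.4 / 60% = 2.33333 lb.
Total product = 2.33333 × 5300 / 1000 = 12.3667 lb.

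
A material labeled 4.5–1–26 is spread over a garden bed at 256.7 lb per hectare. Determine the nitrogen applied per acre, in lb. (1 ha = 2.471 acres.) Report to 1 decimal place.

4.7 lb N per acre

nitrogen per hectare = 256.7 × 4.5% = 11.5515 lb.
Convert to per acre: 11.5515 × 0.404694 = 4.67483 lb.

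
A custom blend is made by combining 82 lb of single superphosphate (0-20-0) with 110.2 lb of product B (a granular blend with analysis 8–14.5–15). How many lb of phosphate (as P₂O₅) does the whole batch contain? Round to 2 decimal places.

32.38 lb P₂O₅

P₂O₅ mass = 20%×82 + 14.5%×110.2 = 32.379 lb.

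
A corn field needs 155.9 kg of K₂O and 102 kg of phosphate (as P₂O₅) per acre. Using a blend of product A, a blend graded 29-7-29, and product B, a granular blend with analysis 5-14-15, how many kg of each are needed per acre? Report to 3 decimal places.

216.811 kg product A, 620.166 kg product B

Let a = kg of product A, b = kg of product B (per acre).
K₂O: 0.29·a + 0.15·b = 155.9
P₂O₅: 0.07·a + 0.14·b = 102
Eliminate a: (row1) − 0.29/0.07·(row2) → -0.43·b = -266.671, so b = 620.1661.
Back-substitute: a = (155.9 − 0.15·620.1661) / 0.29 = 216.8106.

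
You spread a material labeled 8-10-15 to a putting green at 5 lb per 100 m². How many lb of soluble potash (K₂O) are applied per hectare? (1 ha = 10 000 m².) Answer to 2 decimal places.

K₂O per 100 m² = 5 × 15% = 0.75 lb.
Convert to per hectare: 0.75 × 100 = 75 lb.

75.00 lb K₂O per hectare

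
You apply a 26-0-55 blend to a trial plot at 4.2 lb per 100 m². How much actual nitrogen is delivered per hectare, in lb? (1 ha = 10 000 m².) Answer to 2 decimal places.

109.20 lb N per hectare

nitrogen per 100 m² = 4.2 × 26% = 1.092 lb.
Convert to per hectare: 1.092 × 100 = 109.2 lb.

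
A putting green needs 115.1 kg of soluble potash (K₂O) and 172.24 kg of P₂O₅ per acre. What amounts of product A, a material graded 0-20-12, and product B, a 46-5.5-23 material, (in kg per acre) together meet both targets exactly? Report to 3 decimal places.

With a, b = kg per acre of product A and product B:
K₂O: 0.12·a + 0.23·b = 115.1
P₂O₅: 0.2·a + 0.055·b = 172.24
Eliminate b: (row1) − 0.23/0.055·(row2) → -0.716364·a = -605.176, so a = 844.7893.
Then b = (172.24 − 0.2·844.7893) / 0.055 = 59.6751.

844.789 kg product A, 59.675 kg product B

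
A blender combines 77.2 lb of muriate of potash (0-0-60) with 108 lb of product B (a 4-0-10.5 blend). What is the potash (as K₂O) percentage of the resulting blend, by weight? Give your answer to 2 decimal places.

31.13% K₂O

Total mass = 77.2 + 108 = 185.2 lb.
K₂O mass = 60%×77.2 + 10.5%×108 = 57.66 lb.
% K₂O = 57.66 / 185.2 = 31.1339%.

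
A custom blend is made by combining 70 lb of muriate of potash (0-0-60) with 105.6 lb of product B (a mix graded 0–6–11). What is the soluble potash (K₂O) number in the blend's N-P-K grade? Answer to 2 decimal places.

30.53% K₂O

Total mass = 70 + 105.6 = 175.6 lb.
K₂O mass = 60%×70 + 11%×105.6 = 53.616 lb.
% K₂O = 53.616 / 175.6 = 30.533%.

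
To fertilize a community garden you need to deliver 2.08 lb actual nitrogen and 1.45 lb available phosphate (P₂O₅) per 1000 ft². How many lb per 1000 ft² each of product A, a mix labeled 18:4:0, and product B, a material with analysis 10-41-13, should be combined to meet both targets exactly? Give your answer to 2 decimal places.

Let a = lb of product A, b = lb of product B (per 1000 ft²).
N: 0.18·a + 0.1·b = 2.08
P₂O₅: 0.04·a + 0.41·b = 1.45
From row1: a = (2.08 − 0.1·b) / 0.18.
Into row2: 0.04·(2.08 − 0.1·b)/0.18 + 0.41·b = 1.45 → b = 2.54728, a = 10.1404.

10.14 lb product A, 2.55 lb product B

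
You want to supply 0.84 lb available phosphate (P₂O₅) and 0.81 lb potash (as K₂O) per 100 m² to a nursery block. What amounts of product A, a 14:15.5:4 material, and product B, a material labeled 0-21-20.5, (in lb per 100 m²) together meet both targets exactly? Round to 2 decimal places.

Per-100 m² balance (a = product A, b = product B):
P₂O₅: 0.155·a + 0.21·b = 0.84
K₂O: 0.04·a + 0.205·b = 0.81
From row1: a = (0.84 − 0.21·b) / 0.155.
Into row2: 0.04·(0.84 − 0.21·b)/0.155 + 0.205·b = 0.81 → b = 3.93369, a = 0.0898396.

0.09 lb product A, 3.93 lb product B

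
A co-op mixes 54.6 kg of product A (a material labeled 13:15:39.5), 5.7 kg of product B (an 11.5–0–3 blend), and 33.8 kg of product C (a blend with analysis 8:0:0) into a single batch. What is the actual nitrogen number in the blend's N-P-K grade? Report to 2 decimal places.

11.11% N

Total mass = 54.6 + 5.7 + 33.8 = 94.1 kg.
N mass = 13%×54.6 + 11.5%×5.7 + 8%×33.8 = 10.4575 kg.
% N = 10.4575 / 94.1 = 11.1132%.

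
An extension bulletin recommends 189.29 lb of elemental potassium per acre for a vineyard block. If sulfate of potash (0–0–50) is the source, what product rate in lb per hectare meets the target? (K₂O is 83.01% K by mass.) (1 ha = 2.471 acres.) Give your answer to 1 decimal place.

1126.9 lb of product per hectare

As K₂O: 189.29 / 0.8301 = 228.033 lb per acre.
Product per acre = 228.033 / 50% = 456.066 lb.
Convert to per hectare: 456.066 × 2.471 = 1126.94 lb.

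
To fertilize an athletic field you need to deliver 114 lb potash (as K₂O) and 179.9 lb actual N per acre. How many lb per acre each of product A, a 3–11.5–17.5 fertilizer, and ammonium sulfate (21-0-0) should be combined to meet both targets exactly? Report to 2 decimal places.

651.43 lb product A, 763.61 lb ammonium sulfate

With a, b = lb per acre of product A and ammonium sulfate:
K₂O: 0.175·a + 0·b = 114
N: 0.03·a + 0.21·b = 179.9
Solving simultaneously: a = 651.429, b = 763.605.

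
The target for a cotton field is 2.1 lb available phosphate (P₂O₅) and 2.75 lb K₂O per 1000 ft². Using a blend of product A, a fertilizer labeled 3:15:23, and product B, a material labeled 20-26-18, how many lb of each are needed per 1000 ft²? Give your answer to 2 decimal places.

Let a = lb of product A, b = lb of product B (per 1000 ft²).
P₂O₅: 0.15·a + 0.26·b = 2.1
K₂O: 0.23·a + 0.18·b = 2.75
Eliminate a: (row1) − 0.15/0.23·(row2) → 0.142609·b = 0.306522, so b = 2.14939.
Back-substitute: a = (2.1 − 0.26·2.14939) / 0.15 = 10.2744.

10.27 lb product A, 2.15 lb product B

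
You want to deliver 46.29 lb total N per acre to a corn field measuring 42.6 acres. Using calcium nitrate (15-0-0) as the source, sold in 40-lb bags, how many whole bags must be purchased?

Product per acre = 46.29 / 15% = 308.6 lb.
Total product = 308.6 × 42.6 = 13146.4 lb.
Bags = ⌈13146.4 / 40⌉ = 329.

329 bags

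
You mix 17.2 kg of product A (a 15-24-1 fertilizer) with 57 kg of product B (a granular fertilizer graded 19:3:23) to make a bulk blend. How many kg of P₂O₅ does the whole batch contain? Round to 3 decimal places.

P₂O₅ mass = 24%×17.2 + 3%×57 = 5.838 kg.

5.838 kg P₂O₅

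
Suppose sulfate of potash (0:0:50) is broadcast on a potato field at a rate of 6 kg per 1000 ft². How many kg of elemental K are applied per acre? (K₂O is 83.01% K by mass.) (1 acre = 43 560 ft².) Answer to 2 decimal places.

108.48 kg K per acre

K₂O per 1000 ft² = 6 × 50% = 3 kg.
Elemental K = 3 × 0.8301 = 2.4903 kg per 1000 ft².
Convert to per acre: 2.4903 × 43.56 = 108.477 kg.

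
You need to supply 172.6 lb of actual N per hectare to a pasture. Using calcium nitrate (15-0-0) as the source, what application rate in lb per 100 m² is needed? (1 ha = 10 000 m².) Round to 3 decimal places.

Product per hectare = 172.6 / 15% = 1150.67 lb.
Convert to per 100 m²: 1150.67 × 0.01 = 11.5067 lb.

11.507 lb of product per hundred sq m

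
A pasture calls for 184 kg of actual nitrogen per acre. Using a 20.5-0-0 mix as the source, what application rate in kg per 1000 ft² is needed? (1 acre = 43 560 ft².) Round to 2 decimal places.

Product per acre = 184 / 20.5% = 897.561 kg.
Convert to per 1000 ft²: 897.561 × 0.0229568 = 20.6052 kg.

20.61 kg of product per thousand sq ft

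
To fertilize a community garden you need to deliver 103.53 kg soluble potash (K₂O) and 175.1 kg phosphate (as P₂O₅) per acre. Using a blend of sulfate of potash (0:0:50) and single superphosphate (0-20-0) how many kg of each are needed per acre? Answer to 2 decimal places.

Per-acre balance (a = sulfate of potash, b = single superphosphate):
K₂O: 0.5·a + 0·b = 103.53
P₂O₅: 0·a + 0.2·b = 175.1
Solving simultaneously: a = 207.06, b = 875.5.

207.06 kg sulfate of potash, 875.50 kg single superphosphate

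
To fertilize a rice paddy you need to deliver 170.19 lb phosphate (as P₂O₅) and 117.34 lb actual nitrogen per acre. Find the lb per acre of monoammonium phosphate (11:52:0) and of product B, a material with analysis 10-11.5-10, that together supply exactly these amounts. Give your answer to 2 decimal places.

With a, b = lb per acre of monoammonium phosphate and product B:
P₂O₅: 0.52·a + 0.115·b = 170.19
N: 0.11·a + 0.1·b = 117.34
Eliminate a: (row1) − 0.52/0.11·(row2) → -0.357727·b = -384.508, so b = 1074.864.
Back-substitute: a = (170.19 − 0.115·1074.864) / 0.52 = 89.5781.

89.58 lb monoammonium phosphate, 1074.86 lb product B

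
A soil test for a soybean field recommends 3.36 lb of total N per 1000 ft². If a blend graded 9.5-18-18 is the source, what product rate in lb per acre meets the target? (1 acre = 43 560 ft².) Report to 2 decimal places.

1540.65 lb of product per acre

Product per 1000 ft² = 3.36 / 9.5% = 35.3684 lb.
Convert to per acre: 35.3684 × 43.56 = 1540.648 lb.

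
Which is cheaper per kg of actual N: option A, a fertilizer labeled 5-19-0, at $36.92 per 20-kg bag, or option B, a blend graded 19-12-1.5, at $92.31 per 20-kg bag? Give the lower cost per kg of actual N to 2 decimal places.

option A: N per bag = 20 × 5% = 1 kg; cost = 36.92 / 1 = $36.9200/kg N.
option B: N per bag = 20 × 19% = 3.8 kg; cost = 92.31 / 3.8 = $24.2921/kg N.
option B is cheaper.

$24.29 per kg N (option B)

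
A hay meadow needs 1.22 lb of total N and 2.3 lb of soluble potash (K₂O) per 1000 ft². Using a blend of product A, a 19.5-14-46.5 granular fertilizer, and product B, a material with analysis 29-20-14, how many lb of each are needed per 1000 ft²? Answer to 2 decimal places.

With a, b = lb per 1000 ft² of product A and product B:
N: 0.195·a + 0.29·b = 1.22
K₂O: 0.465·a + 0.14·b = 2.3
From row1: a = (1.22 − 0.29·b) / 0.195.
Into row2: 0.465·(1.22 − 0.29·b)/0.195 + 0.14·b = 2.3 → b = 1.1046, a = 4.61367.

4.61 lb product A, 1.10 lb product B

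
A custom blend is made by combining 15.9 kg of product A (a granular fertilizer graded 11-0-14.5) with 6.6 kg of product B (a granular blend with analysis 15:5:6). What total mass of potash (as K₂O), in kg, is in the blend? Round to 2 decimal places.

K₂O mass = 14.5%×15.9 + 6%×6.6 = 2.7015 kg.

2.70 kg K₂O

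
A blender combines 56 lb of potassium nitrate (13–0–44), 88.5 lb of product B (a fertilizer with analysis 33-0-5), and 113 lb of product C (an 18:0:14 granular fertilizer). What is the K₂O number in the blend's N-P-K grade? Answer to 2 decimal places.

17.43% K₂O

Total mass = 56 + 88.5 + 113 = 257.5 lb.
K₂O mass = 44%×56 + 5%×88.5 + 14%×113 = 44.885 lb.
% K₂O = 44.885 / 257.5 = 17.4311%.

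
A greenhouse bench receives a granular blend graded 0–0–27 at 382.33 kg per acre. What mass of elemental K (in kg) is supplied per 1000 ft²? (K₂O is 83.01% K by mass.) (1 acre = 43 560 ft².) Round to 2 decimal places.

K₂O per acre = 382.33 × 27% = 103.229 kg.
Elemental K = 103.229 × 0.8301 = 85.6905 kg per acre.
Convert to per 1000 ft²: 85.6905 × 0.0229568 = 1.96718 kg.

1.97 kg K per thousand sq ft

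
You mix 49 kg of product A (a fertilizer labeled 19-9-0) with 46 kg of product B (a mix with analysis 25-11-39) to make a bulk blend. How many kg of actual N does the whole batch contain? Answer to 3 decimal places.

N mass = 19%×49 + 25%×46 = 20.81 kg.

20.810 kg N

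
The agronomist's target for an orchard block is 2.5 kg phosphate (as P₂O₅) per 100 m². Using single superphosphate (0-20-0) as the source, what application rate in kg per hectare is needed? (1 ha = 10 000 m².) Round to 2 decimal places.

1250.00 kg of product per hectare

Product per 100 m² = 2.5 / 20% = 12.5 kg.
Convert to per hectare: 12.5 × 100 = 1250 kg.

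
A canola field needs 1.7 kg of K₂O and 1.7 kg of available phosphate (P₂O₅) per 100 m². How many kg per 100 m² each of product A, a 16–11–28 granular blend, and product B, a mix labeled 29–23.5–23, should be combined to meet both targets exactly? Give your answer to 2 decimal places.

0.21 kg product A, 7.14 kg product B

Per-100 m² balance (a = product A, b = product B):
K₂O: 0.28·a + 0.23·b = 1.7
P₂O₅: 0.11·a + 0.235·b = 1.7
From row1: a = (1.7 − 0.23·b) / 0.28.
Into row2: 0.11·(1.7 − 0.23·b)/0.28 + 0.235·b = 1.7 → b = 7.1358, a = 0.209877.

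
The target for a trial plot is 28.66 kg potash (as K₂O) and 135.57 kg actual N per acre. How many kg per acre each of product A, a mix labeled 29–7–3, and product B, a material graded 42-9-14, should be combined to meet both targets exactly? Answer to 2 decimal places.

With a, b = kg per acre of product A and product B:
K₂O: 0.03·a + 0.14·b = 28.66
N: 0.29·a + 0.42·b = 135.57
Solving simultaneously: a = 247.95, b = 151.582.

247.95 kg product A, 151.58 kg product B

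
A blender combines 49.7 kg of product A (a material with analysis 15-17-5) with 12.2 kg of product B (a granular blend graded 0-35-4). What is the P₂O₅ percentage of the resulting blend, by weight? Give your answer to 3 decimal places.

Total mass = 49.7 + 12.2 = 61.9 kg.
P₂O₅ mass = 17%×49.7 + 35%×12.2 = 12.719 kg.
% P₂O₅ = 12.719 / 61.9 = 20.5477%.

20.548% P₂O₅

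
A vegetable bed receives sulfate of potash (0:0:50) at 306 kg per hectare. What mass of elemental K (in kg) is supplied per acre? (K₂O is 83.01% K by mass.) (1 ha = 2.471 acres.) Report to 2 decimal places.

K₂O per hectare = 306 × 50% = 153 kg.
Elemental K = 153 × 0.8301 = 127.005 kg per hectare.
Convert to per acre: 127.005 × 0.404694 = 51.3983 kg.

51.40 kg K per acre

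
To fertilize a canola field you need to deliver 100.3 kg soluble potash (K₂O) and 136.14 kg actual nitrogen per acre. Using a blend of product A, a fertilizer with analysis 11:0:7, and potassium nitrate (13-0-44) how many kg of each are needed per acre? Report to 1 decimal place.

1192.4 kg product A, 38.2 kg potassium nitrate

Per-acre balance (a = product A, b = potassium nitrate):
K₂O: 0.07·a + 0.44·b = 100.3
N: 0.11·a + 0.13·b = 136.14
Solving simultaneously: a = 1192.43, b = 38.2494.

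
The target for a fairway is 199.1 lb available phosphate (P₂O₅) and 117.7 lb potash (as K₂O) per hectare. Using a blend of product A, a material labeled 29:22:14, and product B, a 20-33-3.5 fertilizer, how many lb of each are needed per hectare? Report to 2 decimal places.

827.86 lb product A, 51.43 lb product B

Let a = lb of product A, b = lb of product B (per hectare).
P₂O₅: 0.22·a + 0.33·b = 199.1
K₂O: 0.14·a + 0.035·b = 117.7
Solving simultaneously: a = 827.857, b = 51.4286.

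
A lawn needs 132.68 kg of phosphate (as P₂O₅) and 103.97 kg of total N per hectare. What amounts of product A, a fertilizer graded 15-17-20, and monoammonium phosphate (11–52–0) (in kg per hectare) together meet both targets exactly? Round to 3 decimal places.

665.592 kg product A, 37.556 kg monoammonium phosphate

Let a = kg of product A, b = kg of monoammonium phosphate (per hectare).
P₂O₅: 0.17·a + 0.52·b = 132.68
N: 0.15·a + 0.11·b = 103.97
Solving simultaneously: a = 665.5919, b = 37.55649.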